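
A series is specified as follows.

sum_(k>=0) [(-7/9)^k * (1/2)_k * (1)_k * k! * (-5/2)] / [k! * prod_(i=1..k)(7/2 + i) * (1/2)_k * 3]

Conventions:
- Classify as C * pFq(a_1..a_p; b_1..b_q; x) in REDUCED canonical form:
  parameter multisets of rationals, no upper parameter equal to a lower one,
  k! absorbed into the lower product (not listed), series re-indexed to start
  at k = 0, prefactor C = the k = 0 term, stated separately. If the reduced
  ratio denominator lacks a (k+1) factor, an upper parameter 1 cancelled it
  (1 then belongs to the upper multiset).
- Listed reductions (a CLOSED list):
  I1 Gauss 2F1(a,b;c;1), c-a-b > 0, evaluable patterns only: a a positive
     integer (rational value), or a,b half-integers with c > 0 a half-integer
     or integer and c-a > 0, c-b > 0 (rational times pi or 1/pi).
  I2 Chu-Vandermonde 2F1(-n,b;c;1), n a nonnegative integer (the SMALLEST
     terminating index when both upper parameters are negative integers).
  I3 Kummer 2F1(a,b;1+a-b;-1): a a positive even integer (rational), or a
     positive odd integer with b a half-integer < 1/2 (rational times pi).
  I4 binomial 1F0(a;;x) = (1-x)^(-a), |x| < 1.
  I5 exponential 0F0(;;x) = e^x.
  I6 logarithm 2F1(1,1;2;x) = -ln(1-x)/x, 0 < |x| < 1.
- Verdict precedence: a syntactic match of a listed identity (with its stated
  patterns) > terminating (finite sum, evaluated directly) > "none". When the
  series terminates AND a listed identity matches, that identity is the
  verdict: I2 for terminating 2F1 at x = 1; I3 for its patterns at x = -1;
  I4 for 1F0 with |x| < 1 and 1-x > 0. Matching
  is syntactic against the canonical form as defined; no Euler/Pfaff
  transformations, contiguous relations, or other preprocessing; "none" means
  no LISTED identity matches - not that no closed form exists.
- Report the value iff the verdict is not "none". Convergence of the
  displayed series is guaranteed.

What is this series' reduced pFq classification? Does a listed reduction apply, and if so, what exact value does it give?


First insight: t_0 = -5/6 here, and the factorial ratio (C = -5/6, x = -7/9) (k+a-1)!/(a-1)! is a rising factorial (a)_k.
Ratio: r(k) = (-7/9) * (k+1) (k+1) / [(k+9/2) (k+1)] - rational in k. x = (-7/9); t_0 = -5/6; negate the roots.

Classification (C = -5/6): 2F1 with upper {1, 1}, lower {9/2}, argument x = -7/9. Verdict: no listed reduction: x = -7/9 and upper {1, 1} fail every I1-I6 pattern.


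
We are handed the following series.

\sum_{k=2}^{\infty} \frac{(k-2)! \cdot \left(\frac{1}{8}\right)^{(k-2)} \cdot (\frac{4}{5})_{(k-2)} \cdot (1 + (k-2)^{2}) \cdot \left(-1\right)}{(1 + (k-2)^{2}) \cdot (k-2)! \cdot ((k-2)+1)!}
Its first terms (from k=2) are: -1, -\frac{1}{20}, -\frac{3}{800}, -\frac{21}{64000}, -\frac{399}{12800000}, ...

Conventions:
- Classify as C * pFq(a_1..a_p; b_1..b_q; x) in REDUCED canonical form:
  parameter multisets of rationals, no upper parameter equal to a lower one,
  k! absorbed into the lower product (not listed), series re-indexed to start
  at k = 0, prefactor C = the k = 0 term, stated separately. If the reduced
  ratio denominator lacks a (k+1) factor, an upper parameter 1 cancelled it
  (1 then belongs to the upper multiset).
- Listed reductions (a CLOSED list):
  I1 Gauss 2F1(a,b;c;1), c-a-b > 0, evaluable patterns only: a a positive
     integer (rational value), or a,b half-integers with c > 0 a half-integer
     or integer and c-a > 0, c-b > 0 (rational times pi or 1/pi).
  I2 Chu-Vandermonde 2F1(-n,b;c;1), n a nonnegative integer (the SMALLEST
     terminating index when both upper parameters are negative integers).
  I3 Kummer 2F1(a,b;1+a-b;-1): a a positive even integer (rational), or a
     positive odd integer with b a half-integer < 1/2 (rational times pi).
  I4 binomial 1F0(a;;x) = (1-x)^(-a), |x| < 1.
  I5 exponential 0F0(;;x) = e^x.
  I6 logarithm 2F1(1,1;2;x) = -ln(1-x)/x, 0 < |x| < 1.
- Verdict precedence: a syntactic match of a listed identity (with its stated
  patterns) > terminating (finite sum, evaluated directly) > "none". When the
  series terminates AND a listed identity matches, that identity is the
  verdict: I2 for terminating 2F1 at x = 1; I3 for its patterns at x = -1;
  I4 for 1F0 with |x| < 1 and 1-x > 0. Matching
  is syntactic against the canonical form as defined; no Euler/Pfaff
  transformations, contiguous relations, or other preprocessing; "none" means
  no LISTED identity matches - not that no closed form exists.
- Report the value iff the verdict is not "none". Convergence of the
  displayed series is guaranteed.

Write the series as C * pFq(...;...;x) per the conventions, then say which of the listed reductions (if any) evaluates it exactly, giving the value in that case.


Classification (C = -1): 2F1 with upper {\frac{4}{5}, 1}, lower {2}, argument x = \frac{1}{8}. Verdict: no listed reduction: x = \frac{1}{8} and upper {\frac{4}{5}, 1} fail every I1-I6 pattern.

Key step: x = \frac{1}{8} and the factorial ratio (C = -1) (k+a-1)!/(a-1)! is a rising factorial (a)_k.
Term ratio: r(k) = \frac{1}{8} * (k+\frac{4}{5}) (k+1) / [(k+2) (k+1)] - rational; roots negated = parameters, x = \frac{1}{8}, C = -1.


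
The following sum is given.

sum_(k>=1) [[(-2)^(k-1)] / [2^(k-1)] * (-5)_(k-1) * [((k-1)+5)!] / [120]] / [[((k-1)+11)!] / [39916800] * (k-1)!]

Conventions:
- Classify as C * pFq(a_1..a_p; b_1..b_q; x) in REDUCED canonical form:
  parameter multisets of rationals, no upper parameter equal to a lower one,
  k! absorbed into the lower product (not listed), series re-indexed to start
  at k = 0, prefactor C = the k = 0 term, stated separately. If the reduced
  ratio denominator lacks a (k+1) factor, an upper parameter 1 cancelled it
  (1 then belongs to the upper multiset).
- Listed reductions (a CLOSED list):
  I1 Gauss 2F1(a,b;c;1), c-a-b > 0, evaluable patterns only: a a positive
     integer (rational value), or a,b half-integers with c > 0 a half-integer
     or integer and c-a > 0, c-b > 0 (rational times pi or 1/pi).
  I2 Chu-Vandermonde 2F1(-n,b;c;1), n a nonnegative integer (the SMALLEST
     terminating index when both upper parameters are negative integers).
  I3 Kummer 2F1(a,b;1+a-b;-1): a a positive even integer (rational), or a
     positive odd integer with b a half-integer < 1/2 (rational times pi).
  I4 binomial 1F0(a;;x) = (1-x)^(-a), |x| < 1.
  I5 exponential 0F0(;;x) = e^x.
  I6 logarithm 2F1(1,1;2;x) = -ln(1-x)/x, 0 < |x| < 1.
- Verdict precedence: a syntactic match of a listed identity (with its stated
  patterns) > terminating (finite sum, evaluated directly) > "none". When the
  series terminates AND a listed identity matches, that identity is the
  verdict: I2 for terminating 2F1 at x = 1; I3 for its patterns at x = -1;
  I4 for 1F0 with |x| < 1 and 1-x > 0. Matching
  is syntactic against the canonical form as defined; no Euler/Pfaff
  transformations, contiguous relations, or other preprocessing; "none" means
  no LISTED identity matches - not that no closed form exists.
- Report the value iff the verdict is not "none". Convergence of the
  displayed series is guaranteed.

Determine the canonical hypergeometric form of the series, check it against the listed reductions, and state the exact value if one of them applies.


With C = 1: the canonical form is 2F1(-5, 6; 12; -1). Verdict: this is the Kummer evaluation I3 (x = -1; c = 12 equals 1+a-b for upper {-5, 6}: listed pattern). Exact value: 33/4.

The tell: x = (-1) and the factorial ratio (C = 1) (k+a-1)!/(a-1)! is a rising factorial (a)_k.
Consecutive-term ratio: r(k) = (-1) * (k-5) (k+6) / [(k+12) (k+1)] - poly over poly, x = (-1) from leading terms; C = 1 at k = 0.


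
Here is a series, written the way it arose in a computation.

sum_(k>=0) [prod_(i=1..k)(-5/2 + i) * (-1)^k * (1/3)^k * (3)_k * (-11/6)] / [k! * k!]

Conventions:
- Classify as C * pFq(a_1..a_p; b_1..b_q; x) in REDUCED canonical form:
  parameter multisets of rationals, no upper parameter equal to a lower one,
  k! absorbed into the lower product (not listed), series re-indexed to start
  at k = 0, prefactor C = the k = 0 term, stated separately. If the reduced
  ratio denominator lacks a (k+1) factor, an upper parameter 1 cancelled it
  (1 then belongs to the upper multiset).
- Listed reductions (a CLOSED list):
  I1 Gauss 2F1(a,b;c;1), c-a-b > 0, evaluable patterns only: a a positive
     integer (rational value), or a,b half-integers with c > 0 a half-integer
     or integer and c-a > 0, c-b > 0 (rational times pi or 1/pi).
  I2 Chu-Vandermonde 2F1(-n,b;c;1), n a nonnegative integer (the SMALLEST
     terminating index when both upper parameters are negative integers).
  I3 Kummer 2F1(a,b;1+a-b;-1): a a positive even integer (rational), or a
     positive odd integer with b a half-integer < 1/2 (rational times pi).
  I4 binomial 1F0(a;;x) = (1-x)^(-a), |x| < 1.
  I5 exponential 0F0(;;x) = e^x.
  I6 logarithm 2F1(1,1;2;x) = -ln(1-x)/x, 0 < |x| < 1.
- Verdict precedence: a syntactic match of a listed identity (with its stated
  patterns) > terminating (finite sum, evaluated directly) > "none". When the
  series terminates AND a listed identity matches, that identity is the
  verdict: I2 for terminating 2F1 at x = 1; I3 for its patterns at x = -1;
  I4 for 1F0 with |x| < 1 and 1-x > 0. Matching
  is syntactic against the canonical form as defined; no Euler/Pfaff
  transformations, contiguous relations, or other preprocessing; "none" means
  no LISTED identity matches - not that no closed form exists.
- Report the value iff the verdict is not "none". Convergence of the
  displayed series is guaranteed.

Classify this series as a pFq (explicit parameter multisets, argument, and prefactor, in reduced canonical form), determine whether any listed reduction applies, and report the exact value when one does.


x = -1/3 here; the reduced form reads 2F1, upper {-3/2, 3}, lower {1}, C = -11/6. Verdict: none. No listed pattern accepts 2F1(-3/2, 3; 1; -1/3).

Structural cue: with t_0 = -11/6, the running product (C = -11/6, x = -1/3) telescopes to a rising factorial.
Adjacent-term ratio: r(k) = (-1/3) * (k-3/2) (k+3) / [(k+1) (k+1)] - poly over poly, x = (-1/3) from leading terms; C = -11/6 at k = 0.


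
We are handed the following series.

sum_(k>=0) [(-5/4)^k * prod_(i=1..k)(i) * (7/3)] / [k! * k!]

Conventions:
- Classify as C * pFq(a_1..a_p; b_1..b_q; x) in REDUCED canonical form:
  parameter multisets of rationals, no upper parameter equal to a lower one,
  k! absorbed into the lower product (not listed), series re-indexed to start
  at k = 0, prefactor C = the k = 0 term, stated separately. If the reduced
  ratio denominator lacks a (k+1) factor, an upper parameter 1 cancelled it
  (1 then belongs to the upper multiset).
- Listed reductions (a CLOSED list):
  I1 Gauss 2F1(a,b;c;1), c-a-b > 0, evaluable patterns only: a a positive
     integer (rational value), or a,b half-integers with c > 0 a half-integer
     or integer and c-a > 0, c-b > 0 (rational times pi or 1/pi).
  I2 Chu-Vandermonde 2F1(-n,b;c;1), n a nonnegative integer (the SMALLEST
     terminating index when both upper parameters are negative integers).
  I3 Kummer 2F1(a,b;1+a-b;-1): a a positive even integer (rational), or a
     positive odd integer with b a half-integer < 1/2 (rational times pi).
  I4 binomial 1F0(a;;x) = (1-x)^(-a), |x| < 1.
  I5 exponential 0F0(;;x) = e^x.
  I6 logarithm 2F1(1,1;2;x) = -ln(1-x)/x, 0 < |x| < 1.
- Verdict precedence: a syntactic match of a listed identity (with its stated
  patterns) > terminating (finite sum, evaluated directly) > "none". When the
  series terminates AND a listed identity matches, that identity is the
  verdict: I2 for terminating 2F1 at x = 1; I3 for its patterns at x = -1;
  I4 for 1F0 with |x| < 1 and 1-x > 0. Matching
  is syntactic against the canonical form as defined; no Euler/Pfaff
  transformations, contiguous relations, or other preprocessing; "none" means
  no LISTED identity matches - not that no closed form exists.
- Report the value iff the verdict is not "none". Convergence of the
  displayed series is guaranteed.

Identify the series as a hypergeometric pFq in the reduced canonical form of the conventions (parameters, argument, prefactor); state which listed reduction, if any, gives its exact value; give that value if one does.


First insight: x = (-5/4) and the parameter 1 appears in both the upper and lower lists and cancels.
Term ratio: r(k) = (-5/4) * 1 / [(k+1)] - rational in k, leading ratio (-5/4); with t_0 = 7/3, classification follows.

Reduced: x = -5/4, 0F0, upper = {-}, lower = {-}, C = 7/3. Verdict: exponential (I5) fires (the 0F0 exponential series at x = -5/4). Sum: (7/3) * e^(-5/4).


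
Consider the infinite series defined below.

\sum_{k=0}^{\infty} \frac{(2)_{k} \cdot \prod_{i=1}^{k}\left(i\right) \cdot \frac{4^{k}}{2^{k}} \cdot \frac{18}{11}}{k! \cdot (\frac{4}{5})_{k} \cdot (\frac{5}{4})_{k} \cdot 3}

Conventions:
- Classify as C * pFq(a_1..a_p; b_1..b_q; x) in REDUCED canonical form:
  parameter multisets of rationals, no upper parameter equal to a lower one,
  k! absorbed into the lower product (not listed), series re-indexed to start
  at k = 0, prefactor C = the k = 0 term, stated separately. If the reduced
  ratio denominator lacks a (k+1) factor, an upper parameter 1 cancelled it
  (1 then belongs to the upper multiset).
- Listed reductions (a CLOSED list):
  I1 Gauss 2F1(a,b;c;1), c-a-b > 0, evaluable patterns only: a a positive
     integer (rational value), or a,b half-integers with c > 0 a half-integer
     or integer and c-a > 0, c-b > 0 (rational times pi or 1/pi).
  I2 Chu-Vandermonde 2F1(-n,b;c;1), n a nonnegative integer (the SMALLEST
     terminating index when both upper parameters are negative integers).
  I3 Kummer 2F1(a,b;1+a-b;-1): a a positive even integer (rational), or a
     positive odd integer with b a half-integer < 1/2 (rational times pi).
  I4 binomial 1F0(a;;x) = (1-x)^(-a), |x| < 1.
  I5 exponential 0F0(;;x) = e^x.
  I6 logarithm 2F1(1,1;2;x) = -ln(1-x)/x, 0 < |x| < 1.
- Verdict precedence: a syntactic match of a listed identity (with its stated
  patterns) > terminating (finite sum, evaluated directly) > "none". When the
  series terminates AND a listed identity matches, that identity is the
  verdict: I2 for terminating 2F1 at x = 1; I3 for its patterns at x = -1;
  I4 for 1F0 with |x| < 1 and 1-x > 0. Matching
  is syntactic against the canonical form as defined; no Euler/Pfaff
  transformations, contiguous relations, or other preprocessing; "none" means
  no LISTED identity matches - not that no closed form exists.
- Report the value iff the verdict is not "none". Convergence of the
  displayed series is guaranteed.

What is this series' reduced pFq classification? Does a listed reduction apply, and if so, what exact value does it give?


Classification (C = \frac{6}{11}): 2F2 with upper {1, 2}, lower {\frac{4}{5}, \frac{5}{4}}, argument x = 2. Verdict: none. A 2F2 with upper {1, 2} fits none of I1-I6 at x = 2; the sum runs forever.

First insight: x = 2 and the running product (C = 6/11) telescopes to a rising factorial.
Adjacent-term ratio: r(k) = 2 * (k+1) (k+2) / [(k+\frac{4}{5}) (k+\frac{5}{4}) (k+1)] - rational; roots negated = parameters, x = 2, C = \frac{6}{11}.


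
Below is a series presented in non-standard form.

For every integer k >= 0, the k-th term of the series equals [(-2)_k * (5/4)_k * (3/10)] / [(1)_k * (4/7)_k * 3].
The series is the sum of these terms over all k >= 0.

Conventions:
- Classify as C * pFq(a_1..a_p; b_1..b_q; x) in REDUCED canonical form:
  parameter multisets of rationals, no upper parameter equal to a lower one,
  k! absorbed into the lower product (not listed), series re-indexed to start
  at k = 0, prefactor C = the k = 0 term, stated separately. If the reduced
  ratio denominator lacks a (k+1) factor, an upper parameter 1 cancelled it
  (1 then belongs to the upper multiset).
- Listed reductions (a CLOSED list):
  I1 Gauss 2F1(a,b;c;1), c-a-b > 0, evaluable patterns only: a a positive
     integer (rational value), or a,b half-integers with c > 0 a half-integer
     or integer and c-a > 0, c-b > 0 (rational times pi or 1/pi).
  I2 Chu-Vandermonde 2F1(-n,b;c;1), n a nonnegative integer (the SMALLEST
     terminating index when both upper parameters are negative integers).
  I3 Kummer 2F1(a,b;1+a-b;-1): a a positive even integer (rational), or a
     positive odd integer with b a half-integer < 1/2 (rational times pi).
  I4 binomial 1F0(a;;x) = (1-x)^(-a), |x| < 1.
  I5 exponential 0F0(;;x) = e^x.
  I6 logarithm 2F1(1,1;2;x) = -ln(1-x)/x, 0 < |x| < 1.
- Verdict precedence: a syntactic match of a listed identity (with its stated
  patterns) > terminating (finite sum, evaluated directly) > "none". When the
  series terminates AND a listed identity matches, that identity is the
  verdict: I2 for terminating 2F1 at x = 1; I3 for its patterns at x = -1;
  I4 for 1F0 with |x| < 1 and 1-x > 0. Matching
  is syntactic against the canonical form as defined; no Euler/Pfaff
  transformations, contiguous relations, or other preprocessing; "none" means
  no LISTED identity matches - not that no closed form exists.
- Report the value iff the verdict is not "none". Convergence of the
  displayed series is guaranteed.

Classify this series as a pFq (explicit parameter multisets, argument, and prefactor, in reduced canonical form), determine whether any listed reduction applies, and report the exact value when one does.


The tell: from the first term 1/10: (1)_k (prefactor 1/10) is k! itself.
Adjacent-term ratio: r(k) = 1 * (k-2) (k+5/4) / [(k+4/7) (k+1)] - poly over poly, x = 1 from leading terms; C = 1/10 at k = 0.

With C = 1/10: the canonical form is 2F1(-2, 5/4; 4/7; 1). Verdict: the Chu-Vandermonde identity I2 matches (terminating 2F1 at x = 1 with n = 2, b = 5/4, c = 4/7). Value: -171/7040.


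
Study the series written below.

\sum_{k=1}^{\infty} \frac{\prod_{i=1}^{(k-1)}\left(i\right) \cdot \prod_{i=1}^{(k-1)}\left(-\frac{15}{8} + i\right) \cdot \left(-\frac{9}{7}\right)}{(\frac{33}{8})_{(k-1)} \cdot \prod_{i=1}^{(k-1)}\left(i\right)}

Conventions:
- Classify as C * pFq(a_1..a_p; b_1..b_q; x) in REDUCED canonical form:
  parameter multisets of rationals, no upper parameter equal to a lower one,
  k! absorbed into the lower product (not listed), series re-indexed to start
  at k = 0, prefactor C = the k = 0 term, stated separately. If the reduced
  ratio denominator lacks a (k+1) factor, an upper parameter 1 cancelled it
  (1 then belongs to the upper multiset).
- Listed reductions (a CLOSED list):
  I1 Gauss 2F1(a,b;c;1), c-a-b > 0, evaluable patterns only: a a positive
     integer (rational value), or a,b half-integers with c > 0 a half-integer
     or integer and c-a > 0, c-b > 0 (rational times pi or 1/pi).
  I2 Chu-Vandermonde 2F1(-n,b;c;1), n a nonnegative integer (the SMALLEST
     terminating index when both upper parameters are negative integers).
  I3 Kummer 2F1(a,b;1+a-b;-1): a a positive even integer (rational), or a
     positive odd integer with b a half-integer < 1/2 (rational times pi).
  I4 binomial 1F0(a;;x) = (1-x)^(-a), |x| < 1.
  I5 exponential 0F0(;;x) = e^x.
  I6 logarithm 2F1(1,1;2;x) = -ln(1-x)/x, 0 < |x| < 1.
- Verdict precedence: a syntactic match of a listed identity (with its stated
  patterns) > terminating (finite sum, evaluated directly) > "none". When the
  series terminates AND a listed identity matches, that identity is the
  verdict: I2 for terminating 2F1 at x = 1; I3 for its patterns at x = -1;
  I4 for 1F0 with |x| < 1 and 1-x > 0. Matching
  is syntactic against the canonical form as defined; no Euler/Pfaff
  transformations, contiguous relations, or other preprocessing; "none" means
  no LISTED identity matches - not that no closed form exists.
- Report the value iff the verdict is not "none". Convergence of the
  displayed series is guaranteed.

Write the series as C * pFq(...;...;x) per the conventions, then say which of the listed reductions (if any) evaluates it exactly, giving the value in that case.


This is -\frac{9}{7} * 2F1(-\frac{7}{8}, 1; \frac{33}{8}; 1) in reduced canonical form. Verdict: this is Gauss (I1, integer-parameter pattern) (x = 1: the Gamma ratio telescopes since c-a-b = 4 > 0 and a = 1 in Z>0). Exact value: -\frac{225}{224}.

First insight: t_0 being -\frac{9}{7}, the running product (C = -9/7, x = 1) telescopes to a rising factorial.
Adjacent-term ratio: r(k) = 1 * (k-\frac{7}{8}) (k+1) / [(k+\frac{33}{8}) (k+1)] - rational in k. x = 1; t_0 = -\frac{9}{7}; negate the roots.


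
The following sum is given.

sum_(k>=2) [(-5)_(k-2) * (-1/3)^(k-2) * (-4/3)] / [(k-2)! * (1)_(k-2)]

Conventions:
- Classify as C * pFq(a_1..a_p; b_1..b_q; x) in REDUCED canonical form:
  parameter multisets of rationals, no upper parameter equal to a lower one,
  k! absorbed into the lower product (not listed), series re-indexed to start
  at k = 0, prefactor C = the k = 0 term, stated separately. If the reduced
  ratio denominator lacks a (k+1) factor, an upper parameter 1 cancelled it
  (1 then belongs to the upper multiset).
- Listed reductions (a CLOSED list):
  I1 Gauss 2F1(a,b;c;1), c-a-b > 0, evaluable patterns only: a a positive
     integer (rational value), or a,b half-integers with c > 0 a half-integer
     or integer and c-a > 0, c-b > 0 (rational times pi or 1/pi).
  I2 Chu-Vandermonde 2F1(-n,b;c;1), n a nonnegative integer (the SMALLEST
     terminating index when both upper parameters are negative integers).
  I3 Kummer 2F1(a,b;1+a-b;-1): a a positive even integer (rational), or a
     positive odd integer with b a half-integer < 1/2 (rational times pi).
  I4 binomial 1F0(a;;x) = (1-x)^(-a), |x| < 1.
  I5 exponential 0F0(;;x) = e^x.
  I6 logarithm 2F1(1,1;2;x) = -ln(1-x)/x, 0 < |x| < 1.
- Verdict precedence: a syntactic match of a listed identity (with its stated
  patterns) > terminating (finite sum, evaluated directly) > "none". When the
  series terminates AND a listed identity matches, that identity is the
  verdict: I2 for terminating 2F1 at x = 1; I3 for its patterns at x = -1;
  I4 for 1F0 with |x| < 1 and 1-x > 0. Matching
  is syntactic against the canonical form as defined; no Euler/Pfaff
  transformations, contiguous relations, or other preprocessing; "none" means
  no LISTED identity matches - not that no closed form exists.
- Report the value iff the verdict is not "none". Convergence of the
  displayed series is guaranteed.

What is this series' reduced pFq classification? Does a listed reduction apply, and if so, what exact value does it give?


The series (x = -1/3) is 1F1: upper {-5}, lower {1}, prefactor -4/3. Verdict: terminating at k = 5: the factor (-5)_k kills every later term; summing the 6 survivors is exact. Hence: -47918/10935.

First insight: t_0 = -4/3 here, and (1)_k (C = -4/3) is k! itself.
Ratio: r(k) = (-1/3) * (k-5) / [(k+1) (k+1)] ; factor over Q: parameters, x = (-1/3), and C = -4/3.


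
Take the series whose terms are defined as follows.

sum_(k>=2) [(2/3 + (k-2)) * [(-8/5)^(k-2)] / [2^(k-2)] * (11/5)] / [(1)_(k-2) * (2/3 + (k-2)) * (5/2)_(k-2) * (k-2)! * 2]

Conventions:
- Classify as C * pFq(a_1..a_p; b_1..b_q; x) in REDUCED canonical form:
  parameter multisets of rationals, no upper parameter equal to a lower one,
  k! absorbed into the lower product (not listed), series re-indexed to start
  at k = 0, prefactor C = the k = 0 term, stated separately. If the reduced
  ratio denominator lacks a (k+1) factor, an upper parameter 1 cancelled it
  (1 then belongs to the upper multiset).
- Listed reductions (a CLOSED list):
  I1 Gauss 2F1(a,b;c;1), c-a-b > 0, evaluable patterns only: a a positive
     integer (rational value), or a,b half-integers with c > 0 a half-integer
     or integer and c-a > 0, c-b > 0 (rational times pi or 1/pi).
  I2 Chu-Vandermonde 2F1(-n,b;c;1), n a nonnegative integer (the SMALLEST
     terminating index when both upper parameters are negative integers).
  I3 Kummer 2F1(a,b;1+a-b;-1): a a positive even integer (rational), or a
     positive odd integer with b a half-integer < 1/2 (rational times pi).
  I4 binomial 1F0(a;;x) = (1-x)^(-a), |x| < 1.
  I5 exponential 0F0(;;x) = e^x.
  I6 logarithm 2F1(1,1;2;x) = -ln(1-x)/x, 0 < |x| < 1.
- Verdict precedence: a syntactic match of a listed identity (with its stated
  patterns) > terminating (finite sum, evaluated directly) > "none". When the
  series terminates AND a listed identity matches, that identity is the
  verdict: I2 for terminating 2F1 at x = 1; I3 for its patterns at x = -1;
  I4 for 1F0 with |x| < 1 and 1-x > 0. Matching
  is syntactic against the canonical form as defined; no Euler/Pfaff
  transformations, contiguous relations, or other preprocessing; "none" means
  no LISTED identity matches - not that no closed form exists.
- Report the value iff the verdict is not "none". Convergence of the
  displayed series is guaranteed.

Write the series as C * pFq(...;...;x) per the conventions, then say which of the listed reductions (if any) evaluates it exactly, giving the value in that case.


Reduced: x = -4/5, 0F2, upper = {-}, lower = {1, 5/2}, C = 11/10. Verdict: none - at argument -4/5 the multisets {-} ; {1, 5/2} match no listed identity.

Key step: t_0 being 11/10, k + 2/3 divides numerator and denominator alike; C = 11/10, x = -4/5 after cancelling.
Step ratio: r(k) = (-4/5) * 1 / [(k+1) (k+5/2) (k+1)] ; factor over Q: parameters, x = (-4/5), and C = 11/10.


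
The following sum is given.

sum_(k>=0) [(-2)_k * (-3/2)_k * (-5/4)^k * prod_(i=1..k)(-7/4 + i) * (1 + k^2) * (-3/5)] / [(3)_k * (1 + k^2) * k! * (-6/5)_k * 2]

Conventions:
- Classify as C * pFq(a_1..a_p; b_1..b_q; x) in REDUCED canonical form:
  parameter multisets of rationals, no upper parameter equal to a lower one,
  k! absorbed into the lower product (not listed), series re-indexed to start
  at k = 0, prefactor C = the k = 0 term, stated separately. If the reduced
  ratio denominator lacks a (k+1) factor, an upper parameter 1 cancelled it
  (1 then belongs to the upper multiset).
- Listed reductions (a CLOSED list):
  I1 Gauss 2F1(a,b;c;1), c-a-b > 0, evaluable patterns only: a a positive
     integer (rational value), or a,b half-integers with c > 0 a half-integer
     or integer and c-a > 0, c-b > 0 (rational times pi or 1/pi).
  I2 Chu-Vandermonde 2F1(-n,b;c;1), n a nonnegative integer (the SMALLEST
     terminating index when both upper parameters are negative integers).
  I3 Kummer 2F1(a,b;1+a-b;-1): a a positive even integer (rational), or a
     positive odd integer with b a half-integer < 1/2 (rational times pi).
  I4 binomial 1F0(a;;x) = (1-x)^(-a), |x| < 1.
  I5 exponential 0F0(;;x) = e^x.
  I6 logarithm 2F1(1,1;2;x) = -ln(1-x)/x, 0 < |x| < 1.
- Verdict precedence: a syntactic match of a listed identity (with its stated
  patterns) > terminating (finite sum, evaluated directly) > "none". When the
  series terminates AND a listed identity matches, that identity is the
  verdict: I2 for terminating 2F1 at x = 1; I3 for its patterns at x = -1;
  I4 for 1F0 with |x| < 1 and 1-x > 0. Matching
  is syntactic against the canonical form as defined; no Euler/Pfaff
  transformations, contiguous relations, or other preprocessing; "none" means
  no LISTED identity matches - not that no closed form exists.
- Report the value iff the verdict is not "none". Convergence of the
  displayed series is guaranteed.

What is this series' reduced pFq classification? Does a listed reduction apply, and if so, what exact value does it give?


With C = -3/10: the canonical form is 3F2(-2, -3/2, -3/4; -6/5, 3; -5/4). Verdict: terminating. With -2 upstairs the series is a 3-term polynomial sum; evaluated term by term. Exact value: -3501/81920.

Key observation: t_0 = -3/10 here, and the constant factors (C = -3/10, x = -5/4) combine into one prefactor.
Consecutive-term ratio: r(k) = (-5/4) * (k-2) (k-3/2) (k-3/4) / [(k-6/5) (k+3) (k+1)] - rational; roots negated = parameters, x = (-5/4), C = -3/10.


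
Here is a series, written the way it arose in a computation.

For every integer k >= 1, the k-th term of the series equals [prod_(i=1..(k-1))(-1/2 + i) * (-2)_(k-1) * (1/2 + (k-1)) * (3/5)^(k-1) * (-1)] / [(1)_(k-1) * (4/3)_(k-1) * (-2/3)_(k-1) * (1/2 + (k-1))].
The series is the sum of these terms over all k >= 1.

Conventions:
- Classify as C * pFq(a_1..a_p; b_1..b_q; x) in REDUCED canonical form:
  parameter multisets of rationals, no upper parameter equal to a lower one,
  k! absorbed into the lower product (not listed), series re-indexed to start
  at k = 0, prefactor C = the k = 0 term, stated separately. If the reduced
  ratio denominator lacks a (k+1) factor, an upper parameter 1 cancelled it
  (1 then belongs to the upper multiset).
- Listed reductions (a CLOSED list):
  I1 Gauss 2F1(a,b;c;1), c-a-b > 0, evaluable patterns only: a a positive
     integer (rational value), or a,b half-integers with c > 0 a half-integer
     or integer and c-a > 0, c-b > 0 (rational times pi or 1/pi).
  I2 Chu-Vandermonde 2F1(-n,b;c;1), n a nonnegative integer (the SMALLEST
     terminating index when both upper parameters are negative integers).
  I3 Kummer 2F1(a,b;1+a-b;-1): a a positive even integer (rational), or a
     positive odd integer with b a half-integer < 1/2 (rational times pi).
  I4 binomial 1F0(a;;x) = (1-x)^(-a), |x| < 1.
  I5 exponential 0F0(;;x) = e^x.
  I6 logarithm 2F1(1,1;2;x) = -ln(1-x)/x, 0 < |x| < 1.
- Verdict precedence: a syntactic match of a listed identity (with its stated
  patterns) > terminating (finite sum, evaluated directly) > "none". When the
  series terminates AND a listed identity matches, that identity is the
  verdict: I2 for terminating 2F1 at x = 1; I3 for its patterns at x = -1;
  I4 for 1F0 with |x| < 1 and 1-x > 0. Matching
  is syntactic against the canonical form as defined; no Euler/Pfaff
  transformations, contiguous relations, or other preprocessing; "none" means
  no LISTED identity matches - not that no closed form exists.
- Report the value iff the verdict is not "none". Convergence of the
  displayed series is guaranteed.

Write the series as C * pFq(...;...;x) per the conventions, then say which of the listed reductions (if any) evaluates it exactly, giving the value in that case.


First insight: t_0 = -1 here, and k + 1/2 divides numerator and denominator alike; C = -1, x = 3/5 after cancelling.
Step ratio: r(k) = (3/5) * (k-2) (k+1/2) / [(k-2/3) (k+4/3) (k+1)] - rational; roots negated = parameters, x = (3/5), C = -1.

With C = -1: the canonical form is 2F2(-2, 1/2; -2/3, 4/3; 3/5). Verdict: terminating at k = 2: the factor (-2)_k kills every later term; summing the 3 survivors is exact. Sum: -7193/5600.


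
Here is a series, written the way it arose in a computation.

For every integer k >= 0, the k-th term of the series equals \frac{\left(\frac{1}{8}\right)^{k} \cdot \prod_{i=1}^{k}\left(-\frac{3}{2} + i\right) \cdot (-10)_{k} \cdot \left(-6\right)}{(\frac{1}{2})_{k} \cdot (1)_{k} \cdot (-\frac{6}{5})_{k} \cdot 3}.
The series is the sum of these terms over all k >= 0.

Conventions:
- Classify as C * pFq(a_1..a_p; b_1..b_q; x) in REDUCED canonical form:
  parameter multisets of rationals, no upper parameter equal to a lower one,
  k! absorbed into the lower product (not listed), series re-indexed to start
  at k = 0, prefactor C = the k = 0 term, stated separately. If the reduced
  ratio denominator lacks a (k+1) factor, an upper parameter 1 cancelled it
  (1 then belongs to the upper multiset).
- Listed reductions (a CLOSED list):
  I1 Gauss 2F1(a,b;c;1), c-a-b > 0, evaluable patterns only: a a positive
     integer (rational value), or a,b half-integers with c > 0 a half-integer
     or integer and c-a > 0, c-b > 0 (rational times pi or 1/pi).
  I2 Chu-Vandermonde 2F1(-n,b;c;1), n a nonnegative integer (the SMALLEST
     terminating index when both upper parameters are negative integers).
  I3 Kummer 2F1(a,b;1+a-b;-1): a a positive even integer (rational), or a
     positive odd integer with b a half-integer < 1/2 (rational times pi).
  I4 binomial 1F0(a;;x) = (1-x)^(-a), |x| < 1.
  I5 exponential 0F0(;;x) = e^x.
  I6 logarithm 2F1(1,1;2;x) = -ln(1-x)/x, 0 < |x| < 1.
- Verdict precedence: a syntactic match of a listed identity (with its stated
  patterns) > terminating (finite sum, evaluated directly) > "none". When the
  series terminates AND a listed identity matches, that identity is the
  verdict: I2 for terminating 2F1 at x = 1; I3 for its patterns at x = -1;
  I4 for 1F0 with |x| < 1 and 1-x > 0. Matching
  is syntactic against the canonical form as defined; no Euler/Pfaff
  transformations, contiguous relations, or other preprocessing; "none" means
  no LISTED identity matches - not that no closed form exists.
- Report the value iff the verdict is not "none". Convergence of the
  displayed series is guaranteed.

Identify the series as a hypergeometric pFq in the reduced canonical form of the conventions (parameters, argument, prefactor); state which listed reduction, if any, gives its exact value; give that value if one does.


The tell: t_0 being -2, the running product (C = -2) telescopes to a rising factorial.
Adjacent-term ratio: r(k) = \frac{1}{8} * (k-10) (k-\frac{1}{2}) / [(k-\frac{6}{5}) (k+\frac{1}{2}) (k+1)] - rational; roots negated = parameters, x = \frac{1}{8}, C = -2.

Prefactor -2, argument \frac{1}{8}: 2F2 with upper {-10, -\frac{1}{2}} over lower {-\frac{6}{5}, \frac{1}{2}}. Verdict: terminating - upper parameter -10 makes this a finite sum (last index 10), evaluated exactly. Hence: \frac{160706044435905804070003}{101147052867431260225536}.


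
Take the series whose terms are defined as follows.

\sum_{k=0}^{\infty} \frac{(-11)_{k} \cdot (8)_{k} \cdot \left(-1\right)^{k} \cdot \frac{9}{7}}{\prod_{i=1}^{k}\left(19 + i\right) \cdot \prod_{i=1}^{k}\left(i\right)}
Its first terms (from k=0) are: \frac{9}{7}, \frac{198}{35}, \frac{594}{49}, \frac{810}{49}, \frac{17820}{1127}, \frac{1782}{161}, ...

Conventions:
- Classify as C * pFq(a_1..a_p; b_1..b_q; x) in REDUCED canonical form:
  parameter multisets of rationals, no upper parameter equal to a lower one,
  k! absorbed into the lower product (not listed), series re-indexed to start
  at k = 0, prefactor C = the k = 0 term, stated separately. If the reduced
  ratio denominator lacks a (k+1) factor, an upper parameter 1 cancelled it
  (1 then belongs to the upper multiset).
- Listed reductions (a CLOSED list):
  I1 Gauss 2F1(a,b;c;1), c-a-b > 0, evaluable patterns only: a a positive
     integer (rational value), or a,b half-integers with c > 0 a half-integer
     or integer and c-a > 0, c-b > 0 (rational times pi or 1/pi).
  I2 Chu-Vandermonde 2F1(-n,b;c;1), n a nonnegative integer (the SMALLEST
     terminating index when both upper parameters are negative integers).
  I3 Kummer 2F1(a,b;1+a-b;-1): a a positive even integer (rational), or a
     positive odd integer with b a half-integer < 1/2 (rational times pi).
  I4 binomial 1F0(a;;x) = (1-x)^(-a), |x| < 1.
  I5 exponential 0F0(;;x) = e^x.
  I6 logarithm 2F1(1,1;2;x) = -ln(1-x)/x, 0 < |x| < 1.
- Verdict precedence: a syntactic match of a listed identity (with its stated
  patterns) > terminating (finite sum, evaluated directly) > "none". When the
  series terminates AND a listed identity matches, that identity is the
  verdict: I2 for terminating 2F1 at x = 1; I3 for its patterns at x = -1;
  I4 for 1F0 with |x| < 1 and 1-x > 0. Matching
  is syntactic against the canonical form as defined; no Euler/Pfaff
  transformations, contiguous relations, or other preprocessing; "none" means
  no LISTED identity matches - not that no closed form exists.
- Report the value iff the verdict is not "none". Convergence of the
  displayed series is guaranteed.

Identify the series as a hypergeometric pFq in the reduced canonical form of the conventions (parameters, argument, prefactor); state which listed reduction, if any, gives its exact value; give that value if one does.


Reduced: x = -1, 2F1, upper = {-11, 8}, lower = {20}, C = \frac{9}{7}. Verdict: Kummer (I3) matches (x = -1; c = 20 equals 1+a-b for upper {-11, 8}: listed pattern). Value: \frac{17442}{245}.

Key step: x = -1 and the product of the first k integers (prefactor 9/7) is k!.
Term ratio: r(k) = -1 * (k-11) (k+8) / [(k+20) (k+1)] - rational; roots negated = parameters, x = -1, C = \frac{9}{7}.


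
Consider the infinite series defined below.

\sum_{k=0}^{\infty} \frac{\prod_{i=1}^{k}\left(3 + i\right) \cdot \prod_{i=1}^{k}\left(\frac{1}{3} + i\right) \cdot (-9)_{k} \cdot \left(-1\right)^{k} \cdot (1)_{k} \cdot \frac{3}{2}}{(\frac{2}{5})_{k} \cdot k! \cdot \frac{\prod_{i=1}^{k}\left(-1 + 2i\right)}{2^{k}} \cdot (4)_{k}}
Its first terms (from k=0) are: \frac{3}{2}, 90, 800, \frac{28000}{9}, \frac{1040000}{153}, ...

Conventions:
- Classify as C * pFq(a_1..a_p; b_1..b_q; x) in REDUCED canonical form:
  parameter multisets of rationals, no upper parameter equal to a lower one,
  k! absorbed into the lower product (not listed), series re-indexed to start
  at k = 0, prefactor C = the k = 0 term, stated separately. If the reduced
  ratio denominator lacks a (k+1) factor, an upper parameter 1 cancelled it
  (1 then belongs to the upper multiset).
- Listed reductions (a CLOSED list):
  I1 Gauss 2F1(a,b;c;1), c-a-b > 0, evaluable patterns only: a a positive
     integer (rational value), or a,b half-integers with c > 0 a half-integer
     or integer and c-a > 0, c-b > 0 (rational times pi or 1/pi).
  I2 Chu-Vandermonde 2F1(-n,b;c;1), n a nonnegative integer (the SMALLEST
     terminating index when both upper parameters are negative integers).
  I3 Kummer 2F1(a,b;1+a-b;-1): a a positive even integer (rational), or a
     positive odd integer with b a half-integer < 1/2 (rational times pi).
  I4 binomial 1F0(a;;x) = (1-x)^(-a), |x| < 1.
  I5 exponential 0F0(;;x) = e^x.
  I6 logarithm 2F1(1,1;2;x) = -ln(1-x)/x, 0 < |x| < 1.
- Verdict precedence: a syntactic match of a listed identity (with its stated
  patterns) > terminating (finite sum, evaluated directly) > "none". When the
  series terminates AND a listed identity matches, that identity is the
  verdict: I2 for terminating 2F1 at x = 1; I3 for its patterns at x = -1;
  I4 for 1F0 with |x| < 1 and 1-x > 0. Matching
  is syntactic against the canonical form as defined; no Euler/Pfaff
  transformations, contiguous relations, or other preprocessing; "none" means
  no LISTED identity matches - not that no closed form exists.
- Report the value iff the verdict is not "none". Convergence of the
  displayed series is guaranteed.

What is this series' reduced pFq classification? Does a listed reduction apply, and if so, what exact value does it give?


Structural cue: from the first term \frac{3}{2}: the running product (C = 3/2, x = -1) telescopes to a rising factorial.
Consecutive-term ratio: r(k) = -1 * (k-9) (k+1) (k+\frac{4}{3}) / [(k+\frac{2}{5}) (k+\frac{1}{2}) (k+1)] - rational in k. x = -1; t_0 = \frac{3}{2}; negate the roots.

Classification (C = \frac{3}{2}): 3F2 with upper {-9, 1, \frac{4}{3}}, lower {\frac{2}{5}, \frac{1}{2}}, argument x = -1. Verdict: terminating. (-9)_k vanishes past k = 9, leaving a 10-term sum, computed directly. Exact value: \frac{137364532170329377}{4125639193038}.


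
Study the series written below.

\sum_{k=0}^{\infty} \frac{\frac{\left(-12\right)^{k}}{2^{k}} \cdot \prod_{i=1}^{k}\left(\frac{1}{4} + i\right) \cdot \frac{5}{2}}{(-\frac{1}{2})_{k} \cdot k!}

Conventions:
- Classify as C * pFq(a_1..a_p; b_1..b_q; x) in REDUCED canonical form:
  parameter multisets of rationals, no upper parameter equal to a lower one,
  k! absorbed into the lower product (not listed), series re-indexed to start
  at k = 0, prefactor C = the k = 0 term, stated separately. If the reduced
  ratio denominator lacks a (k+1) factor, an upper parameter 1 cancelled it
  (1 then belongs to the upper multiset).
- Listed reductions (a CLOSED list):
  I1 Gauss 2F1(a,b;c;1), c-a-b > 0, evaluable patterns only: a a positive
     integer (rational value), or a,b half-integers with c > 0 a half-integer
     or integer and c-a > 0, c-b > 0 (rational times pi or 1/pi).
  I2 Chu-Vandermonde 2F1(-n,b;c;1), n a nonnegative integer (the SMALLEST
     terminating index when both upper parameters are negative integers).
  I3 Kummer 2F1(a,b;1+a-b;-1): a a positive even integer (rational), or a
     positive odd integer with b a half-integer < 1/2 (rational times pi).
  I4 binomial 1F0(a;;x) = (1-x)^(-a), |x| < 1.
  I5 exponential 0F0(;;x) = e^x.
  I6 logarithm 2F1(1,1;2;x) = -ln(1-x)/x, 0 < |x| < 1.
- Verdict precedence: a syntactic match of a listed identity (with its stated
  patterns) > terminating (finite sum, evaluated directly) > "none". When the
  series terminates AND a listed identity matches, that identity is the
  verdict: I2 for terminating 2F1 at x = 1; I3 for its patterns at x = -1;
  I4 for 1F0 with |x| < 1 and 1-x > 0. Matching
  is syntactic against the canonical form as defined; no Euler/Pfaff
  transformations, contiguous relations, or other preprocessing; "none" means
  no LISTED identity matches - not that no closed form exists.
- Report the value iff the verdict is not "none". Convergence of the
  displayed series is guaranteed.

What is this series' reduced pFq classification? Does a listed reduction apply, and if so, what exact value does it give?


Classification (C = \frac{5}{2}): 1F1 with upper {\frac{5}{4}}, lower {-\frac{1}{2}}, argument x = -6. Verdict: none. Every listed pattern misses the 1F1 form at -6, upper {\frac{5}{4}}.

Structural cue: x = -6 and the running product (C = 5/2, x = -6) telescopes to a rising factorial.
Consecutive-term ratio: r(k) = -6 * (k+\frac{5}{4}) / [(k-\frac{1}{2}) (k+1)] - poly over poly, x = -6 from leading terms; C = \frac{5}{2} at k = 0.
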